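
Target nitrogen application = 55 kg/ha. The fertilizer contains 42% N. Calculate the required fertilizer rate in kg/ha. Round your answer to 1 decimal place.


Step 1: Fertilizer rate = target N / (N content / 100)
Step 2: Rate = 55 / (42 / 100)
Step 3: Rate = 55 / 0.42
Step 4: Rate = 131.0 kg/ha

131.0


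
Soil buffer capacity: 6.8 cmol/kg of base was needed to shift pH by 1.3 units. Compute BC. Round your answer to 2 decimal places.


Step 1: BC = change in base / change in pH
Step 2: BC = 6.8 / 1.3
Step 3: BC = 5.23 cmol/(kg*pH unit)

5.23


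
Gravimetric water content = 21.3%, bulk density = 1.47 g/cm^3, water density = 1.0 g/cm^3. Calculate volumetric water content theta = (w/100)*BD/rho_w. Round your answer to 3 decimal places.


Step 1: theta = (w / 100) * BD / rho_w
Step 2: theta = (21.3 / 100) * 1.47 / 1.0
Step 3: theta = 0.213 * 1.47
Step 4: theta = 0.313

0.313


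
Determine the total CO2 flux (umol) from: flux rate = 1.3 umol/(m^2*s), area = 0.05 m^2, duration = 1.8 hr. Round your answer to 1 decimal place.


Step 1: Convert time to seconds: 1.8 hr * 3600 = 6480.0 s
Step 2: Total = flux * area * time_s
Step 3: Total = 1.3 * 0.05 * 6480.0
Step 4: Total = 421.2 umol

421.2


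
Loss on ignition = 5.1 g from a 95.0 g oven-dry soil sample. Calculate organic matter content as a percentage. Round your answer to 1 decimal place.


Step 1: OM% = 100 * LOI / sample mass
Step 2: OM = 100 * 5.1 / 95.0
Step 3: OM = 5.4%

5.4


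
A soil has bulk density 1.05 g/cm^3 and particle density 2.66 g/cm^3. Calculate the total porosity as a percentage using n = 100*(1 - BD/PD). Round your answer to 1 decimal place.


Step 1: Formula: n = 100 * (1 - BD / PD)
Step 2: n = 100 * (1 - 1.05 / 2.66)
Step 3: n = 100 * (1 - 0.39474)
Step 4: n = 60.5%

60.5


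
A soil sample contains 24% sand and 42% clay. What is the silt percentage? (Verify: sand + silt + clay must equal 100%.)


Step 1: sand + silt + clay = 100%
Step 2: silt = 100 - sand - clay
Step 3: silt = 100 - 24 - 42
Step 4: silt = 34%

34


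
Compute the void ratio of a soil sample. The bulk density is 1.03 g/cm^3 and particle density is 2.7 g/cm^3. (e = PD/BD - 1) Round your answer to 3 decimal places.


Step 1: e = PD / BD - 1
Step 2: e = 2.7 / 1.03 - 1
Step 3: e = 2.62136 - 1
Step 4: e = 1.621

1.621


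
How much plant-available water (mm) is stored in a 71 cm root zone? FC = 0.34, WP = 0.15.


Step 1: Available water = (FC - WP) * depth * 10
Step 2: AW = (0.34 - 0.15) * 71 * 10
Step 3: AW = 0.19 * 71 * 10
Step 4: AW = 134.9 mm

134.9


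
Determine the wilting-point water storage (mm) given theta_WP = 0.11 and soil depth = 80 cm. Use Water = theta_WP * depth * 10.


Step 1: Water (mm) = theta_WP * depth * 10
Step 2: Water = 0.11 * 80 * 10
Step 3: Water = 88.0 mm

88.0


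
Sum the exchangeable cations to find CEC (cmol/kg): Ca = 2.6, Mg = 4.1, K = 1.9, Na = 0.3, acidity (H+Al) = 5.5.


Step 1: CEC = Ca + Mg + K + Na + (H+Al)
Step 2: CEC = 2.6 + 4.1 + 1.9 + 0.3 + 5.5
Step 3: CEC = 14.4 cmol/kg

14.4


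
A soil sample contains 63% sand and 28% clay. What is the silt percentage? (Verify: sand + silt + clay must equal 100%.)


Step 1: sand + silt + clay = 100%
Step 2: silt = 100 - sand - clay
Step 3: silt = 100 - 63 - 28
Step 4: silt = 9%

9


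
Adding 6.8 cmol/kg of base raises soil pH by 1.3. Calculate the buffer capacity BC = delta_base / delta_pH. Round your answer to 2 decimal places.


Step 1: BC = change in base / change in pH
Step 2: BC = 6.8 / 1.3
Step 3: BC = 5.23 cmol/(kg*pH unit)

5.23


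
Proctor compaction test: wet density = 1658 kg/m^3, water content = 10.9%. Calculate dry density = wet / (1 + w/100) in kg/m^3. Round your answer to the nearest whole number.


Step 1: Dry density = wet density / (1 + w/100)
Step 2: Dry density = 1658 / (1 + 10.9/100)
Step 3: Dry density = 1658 / 1.109
Step 4: Dry density = 1495 kg/m^3

1495


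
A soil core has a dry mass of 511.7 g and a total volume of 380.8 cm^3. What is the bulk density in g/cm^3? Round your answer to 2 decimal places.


Step 1: Identify the formula: BD = dry mass / volume
Step 2: Substitute values: BD = 511.7 / 380.8
Step 3: BD = 1.34 g/cm^3

1.34


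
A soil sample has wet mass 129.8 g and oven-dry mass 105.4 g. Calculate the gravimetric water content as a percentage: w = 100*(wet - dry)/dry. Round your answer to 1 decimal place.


Step 1: Water mass = wet - dry = 129.8 - 105.4 = 24.4 g
Step 2: w = 100 * water mass / dry mass
Step 3: w = 100 * 24.4 / 105.4 = 23.1%

23.1


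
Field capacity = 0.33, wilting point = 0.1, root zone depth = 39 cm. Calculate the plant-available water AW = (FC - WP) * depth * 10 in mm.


Step 1: Available water = (FC - WP) * depth * 10
Step 2: AW = (0.33 - 0.1) * 39 * 10
Step 3: AW = 0.23 * 39 * 10
Step 4: AW = 89.7 mm

89.7


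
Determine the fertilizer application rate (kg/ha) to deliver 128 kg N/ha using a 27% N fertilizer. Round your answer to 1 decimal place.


Step 1: Fertilizer rate = target N / (N content / 100)
Step 2: Rate = 128 / (27 / 100)
Step 3: Rate = 128 / 0.27
Step 4: Rate = 474.1 kg/ha

474.1


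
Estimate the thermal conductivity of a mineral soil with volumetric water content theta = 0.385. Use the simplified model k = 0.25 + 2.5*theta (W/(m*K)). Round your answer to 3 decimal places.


Step 1: k = 0.25 + 2.5 * theta
Step 2: k = 0.25 + 2.5 * 0.385
Step 3: k = 0.25 + 0.963
Step 4: k = 1.213 W/(m*K)

1.213


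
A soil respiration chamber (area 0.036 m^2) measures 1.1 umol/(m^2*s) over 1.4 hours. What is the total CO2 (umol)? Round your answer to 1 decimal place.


Step 1: Convert time to seconds: 1.4 hr * 3600 = 5040.0 s
Step 2: Total = flux * area * time_s
Step 3: Total = 1.1 * 0.036 * 5040.0
Step 4: Total = 199.6 umol

199.6


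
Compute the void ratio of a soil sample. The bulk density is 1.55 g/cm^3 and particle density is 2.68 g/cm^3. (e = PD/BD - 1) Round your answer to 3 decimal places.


Step 1: e = PD / BD - 1
Step 2: e = 2.68 / 1.55 - 1
Step 3: e = 1.72903 - 1
Step 4: e = 0.729

0.729


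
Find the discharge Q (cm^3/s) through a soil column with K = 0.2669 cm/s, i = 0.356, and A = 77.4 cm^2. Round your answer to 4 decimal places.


Step 1: Apply Darcy's law: Q = K * i * A
Step 2: Q = 0.2669 * 0.356 * 77.4
Step 3: Q = 7.3543 cm^3/s

7.3543


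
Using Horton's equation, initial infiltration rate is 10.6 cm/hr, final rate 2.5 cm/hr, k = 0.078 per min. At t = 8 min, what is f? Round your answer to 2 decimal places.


Step 1: f = fc + (f0 - fc) * exp(-k * t)
Step 2: exp(-0.078 * 8) = 0.535797
Step 3: f = 2.5 + (10.6 - 2.5) * 0.535797
Step 4: f = 2.5 + 8.1 * 0.535797
Step 5: f = 6.84 cm/hr

6.84


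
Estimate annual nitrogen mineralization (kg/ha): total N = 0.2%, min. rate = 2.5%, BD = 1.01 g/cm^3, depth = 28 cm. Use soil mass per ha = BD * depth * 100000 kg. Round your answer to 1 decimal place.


Step 1: Soil mass per ha = BD * depth * 100000 = 1.01 * 28 * 100000 = 2828000 kg
Step 2: Total N pool = soil mass * N%/100 = 2828000 * 0.2/100 = 5656.0 kg/ha
Step 3: N mineralized = N pool * rate%/100 = 5656.0 * 2.5/100 = 141.4 kg/ha/yr

141.4


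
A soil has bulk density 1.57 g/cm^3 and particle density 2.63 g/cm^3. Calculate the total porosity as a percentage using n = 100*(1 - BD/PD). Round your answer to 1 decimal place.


Step 1: Formula: n = 100 * (1 - BD / PD)
Step 2: n = 100 * (1 - 1.57 / 2.63)
Step 3: n = 100 * (1 - 0.59696)
Step 4: n = 40.3%

40.3


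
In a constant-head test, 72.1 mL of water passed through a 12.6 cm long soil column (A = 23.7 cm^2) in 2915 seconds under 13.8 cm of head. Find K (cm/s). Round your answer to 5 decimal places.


Step 1: K = Q * L / (A * t * h)
Step 2: Numerator = 72.1 * 12.6 = 908.46
Step 3: Denominator = 23.7 * 2915 * 13.8 = 953379.9
Step 4: K = 908.46 / 953379.9 = 0.00095 cm/s

0.00095


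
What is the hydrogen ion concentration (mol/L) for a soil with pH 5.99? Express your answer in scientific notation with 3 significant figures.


Step 1: [H+] = 10^(-pH)
Step 2: [H+] = 10^(-5.99)
Step 3: [H+] = 1.02e-06 mol/L

1.02e-06


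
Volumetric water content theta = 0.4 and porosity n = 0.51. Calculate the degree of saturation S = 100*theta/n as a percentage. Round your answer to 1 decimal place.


Step 1: S = 100 * theta_v / n
Step 2: S = 100 * 0.4 / 0.51
Step 3: S = 78.4%

78.4


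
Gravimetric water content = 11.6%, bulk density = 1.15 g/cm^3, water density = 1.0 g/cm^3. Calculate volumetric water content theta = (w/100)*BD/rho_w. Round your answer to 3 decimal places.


Step 1: theta = (w / 100) * BD / rho_w
Step 2: theta = (11.6 / 100) * 1.15 / 1.0
Step 3: theta = 0.116 * 1.15
Step 4: theta = 0.133

0.133


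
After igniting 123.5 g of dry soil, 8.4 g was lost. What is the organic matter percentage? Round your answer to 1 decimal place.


Step 1: OM% = 100 * LOI / sample mass
Step 2: OM = 100 * 8.4 / 123.5
Step 3: OM = 6.8%

6.8


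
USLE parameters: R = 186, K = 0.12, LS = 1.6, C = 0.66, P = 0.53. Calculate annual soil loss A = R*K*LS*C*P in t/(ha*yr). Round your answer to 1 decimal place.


Step 1: A = R * K * LS * C * P
Step 2: R * K = 186 * 0.12 = 22.32
Step 3: (R*K) * LS = 22.32 * 1.6 = 35.712
Step 4: * C * P = 35.712 * 0.66 * 0.53 = 12.5
Step 5: A = 12.5 t/(ha*yr)

12.5


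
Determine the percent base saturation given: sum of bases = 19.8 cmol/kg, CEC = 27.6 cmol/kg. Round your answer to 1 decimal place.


Step 1: BS = 100 * (sum of bases) / CEC
Step 2: BS = 100 * 19.8 / 27.6
Step 3: BS = 71.7%

71.7


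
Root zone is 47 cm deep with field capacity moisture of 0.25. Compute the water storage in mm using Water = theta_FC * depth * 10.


Step 1: Water (mm) = theta_FC * depth (cm) * 10
Step 2: Water = 0.25 * 47 * 10
Step 3: Water = 117.5 mm

117.5


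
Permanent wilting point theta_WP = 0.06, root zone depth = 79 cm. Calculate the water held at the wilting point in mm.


Step 1: Water (mm) = theta_WP * depth * 10
Step 2: Water = 0.06 * 79 * 10
Step 3: Water = 47.4 mm

47.4


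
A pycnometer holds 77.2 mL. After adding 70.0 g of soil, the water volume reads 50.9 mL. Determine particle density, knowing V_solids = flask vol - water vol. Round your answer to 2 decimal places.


Step 1: Volume of solids = flask volume - water volume with soil
Step 2: V_solids = 77.2 - 50.9 = 26.3 mL
Step 3: Particle density = mass / V_solids = 70.0 / 26.3 = 2.66 g/cm^3

2.66


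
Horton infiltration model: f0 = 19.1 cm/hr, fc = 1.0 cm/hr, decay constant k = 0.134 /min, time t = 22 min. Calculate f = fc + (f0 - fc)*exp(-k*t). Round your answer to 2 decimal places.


Step 1: f = fc + (f0 - fc) * exp(-k * t)
Step 2: exp(-0.134 * 22) = 0.052444
Step 3: f = 1.0 + (19.1 - 1.0) * 0.052444
Step 4: f = 1.0 + 18.1 * 0.052444
Step 5: f = 1.95 cm/hr

1.95


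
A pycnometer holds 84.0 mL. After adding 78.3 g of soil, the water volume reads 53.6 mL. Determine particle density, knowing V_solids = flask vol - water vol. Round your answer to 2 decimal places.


Step 1: Volume of solids = flask volume - water volume with soil
Step 2: V_solids = 84.0 - 53.6 = 30.4 mL
Step 3: Particle density = mass / V_solids = 78.3 / 30.4 = 2.58 g/cm^3

2.58


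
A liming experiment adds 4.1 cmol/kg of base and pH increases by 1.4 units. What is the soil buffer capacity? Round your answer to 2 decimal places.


Step 1: BC = change in base / change in pH
Step 2: BC = 4.1 / 1.4
Step 3: BC = 2.93 cmol/(kg*pH unit)

2.93


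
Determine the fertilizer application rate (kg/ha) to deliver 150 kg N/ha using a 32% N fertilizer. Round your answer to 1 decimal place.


Step 1: Fertilizer rate = target N / (N content / 100)
Step 2: Rate = 150 / (32 / 100)
Step 3: Rate = 150 / 0.32
Step 4: Rate = 468.8 kg/ha

468.8


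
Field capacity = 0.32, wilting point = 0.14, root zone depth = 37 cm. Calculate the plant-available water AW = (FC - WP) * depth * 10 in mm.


Step 1: Available water = (FC - WP) * depth * 10
Step 2: AW = (0.32 - 0.14) * 37 * 10
Step 3: AW = 0.18 * 37 * 10
Step 4: AW = 66.6 mm

66.6


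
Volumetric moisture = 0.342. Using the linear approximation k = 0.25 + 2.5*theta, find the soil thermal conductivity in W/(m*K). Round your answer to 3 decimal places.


Step 1: k = 0.25 + 2.5 * theta
Step 2: k = 0.25 + 2.5 * 0.342
Step 3: k = 0.25 + 0.855
Step 4: k = 1.105 W/(m*K)

1.105


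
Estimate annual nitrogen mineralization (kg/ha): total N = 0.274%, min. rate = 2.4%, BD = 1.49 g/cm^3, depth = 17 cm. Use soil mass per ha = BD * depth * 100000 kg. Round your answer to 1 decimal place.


Step 1: Soil mass per ha = BD * depth * 100000 = 1.49 * 17 * 100000 = 2533000 kg
Step 2: Total N pool = soil mass * N%/100 = 2533000 * 0.274/100 = 6940.42 kg/ha
Step 3: N mineralized = N pool * rate%/100 = 6940.42 * 2.4/100 = 166.6 kg/ha/yr

166.6


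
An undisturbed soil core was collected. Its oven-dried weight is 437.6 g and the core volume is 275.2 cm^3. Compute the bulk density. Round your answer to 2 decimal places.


Step 1: Identify the formula: BD = dry mass / volume
Step 2: Substitute values: BD = 437.6 / 275.2
Step 3: BD = 1.59 g/cm^3

1.59


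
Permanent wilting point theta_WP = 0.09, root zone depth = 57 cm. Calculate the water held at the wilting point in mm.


Step 1: Water (mm) = theta_WP * depth * 10
Step 2: Water = 0.09 * 57 * 10
Step 3: Water = 51.3 mm

51.3


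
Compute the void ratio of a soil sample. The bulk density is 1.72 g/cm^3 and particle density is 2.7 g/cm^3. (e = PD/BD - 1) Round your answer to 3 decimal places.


Step 1: e = PD / BD - 1
Step 2: e = 2.7 / 1.72 - 1
Step 3: e = 1.56977 - 1
Step 4: e = 0.57

0.57


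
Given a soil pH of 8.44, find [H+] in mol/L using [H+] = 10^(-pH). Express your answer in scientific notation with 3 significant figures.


Step 1: [H+] = 10^(-pH)
Step 2: [H+] = 10^(-8.44)
Step 3: [H+] = 3.63e-09 mol/L

3.63e-09


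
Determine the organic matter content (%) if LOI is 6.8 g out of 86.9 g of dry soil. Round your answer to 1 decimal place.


Step 1: OM% = 100 * LOI / sample mass
Step 2: OM = 100 * 6.8 / 86.9
Step 3: OM = 7.8%

7.8


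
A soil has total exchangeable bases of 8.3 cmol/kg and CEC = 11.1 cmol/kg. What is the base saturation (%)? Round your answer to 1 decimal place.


Step 1: BS = 100 * (sum of bases) / CEC
Step 2: BS = 100 * 8.3 / 11.1
Step 3: BS = 74.8%

74.8


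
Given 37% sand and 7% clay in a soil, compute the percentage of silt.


Step 1: sand + silt + clay = 100%
Step 2: silt = 100 - sand - clay
Step 3: silt = 100 - 37 - 7
Step 4: silt = 56%

56


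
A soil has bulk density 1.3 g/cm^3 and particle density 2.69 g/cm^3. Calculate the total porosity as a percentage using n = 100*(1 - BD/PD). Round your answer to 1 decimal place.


Step 1: Formula: n = 100 * (1 - BD / PD)
Step 2: n = 100 * (1 - 1.3 / 2.69)
Step 3: n = 100 * (1 - 0.48327)
Step 4: n = 51.7%

51.7


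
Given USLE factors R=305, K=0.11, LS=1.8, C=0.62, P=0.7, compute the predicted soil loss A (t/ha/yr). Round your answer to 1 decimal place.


Step 1: A = R * K * LS * C * P
Step 2: R * K = 305 * 0.11 = 33.55
Step 3: (R*K) * LS = 33.55 * 1.8 = 60.39
Step 4: * C * P = 60.39 * 0.62 * 0.7 = 26.2
Step 5: A = 26.2 t/(ha*yr)

26.2


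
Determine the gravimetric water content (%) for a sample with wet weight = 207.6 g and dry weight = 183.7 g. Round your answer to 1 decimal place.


Step 1: Water mass = wet - dry = 207.6 - 183.7 = 23.9 g
Step 2: w = 100 * water mass / dry mass
Step 3: w = 100 * 23.9 / 183.7 = 13.0%

13.0


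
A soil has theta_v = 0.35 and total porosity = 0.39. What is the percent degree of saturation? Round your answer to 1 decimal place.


Step 1: S = 100 * theta_v / n
Step 2: S = 100 * 0.35 / 0.39
Step 3: S = 89.7%

89.7


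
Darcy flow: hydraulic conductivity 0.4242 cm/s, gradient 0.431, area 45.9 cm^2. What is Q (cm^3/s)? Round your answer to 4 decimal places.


Step 1: Apply Darcy's law: Q = K * i * A
Step 2: Q = 0.4242 * 0.431 * 45.9
Step 3: Q = 8.3919 cm^3/s

8.3919


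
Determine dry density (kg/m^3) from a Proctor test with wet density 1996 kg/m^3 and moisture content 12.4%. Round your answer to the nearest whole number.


Step 1: Dry density = wet density / (1 + w/100)
Step 2: Dry density = 1996 / (1 + 12.4/100)
Step 3: Dry density = 1996 / 1.124
Step 4: Dry density = 1776 kg/m^3

1776


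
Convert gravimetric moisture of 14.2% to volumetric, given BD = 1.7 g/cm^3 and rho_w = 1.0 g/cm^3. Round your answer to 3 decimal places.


Step 1: theta = (w / 100) * BD / rho_w
Step 2: theta = (14.2 / 100) * 1.7 / 1.0
Step 3: theta = 0.142 * 1.7
Step 4: theta = 0.241

0.241


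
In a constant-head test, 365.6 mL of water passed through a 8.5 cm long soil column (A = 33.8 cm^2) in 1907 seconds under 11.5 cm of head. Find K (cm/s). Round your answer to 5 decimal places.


Step 1: K = Q * L / (A * t * h)
Step 2: Numerator = 365.6 * 8.5 = 3107.6
Step 3: Denominator = 33.8 * 1907 * 11.5 = 741250.9
Step 4: K = 3107.6 / 741250.9 = 0.00419 cm/s

0.00419


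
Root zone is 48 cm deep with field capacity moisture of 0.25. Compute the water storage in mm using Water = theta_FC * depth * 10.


Step 1: Water (mm) = theta_FC * depth (cm) * 10
Step 2: Water = 0.25 * 48 * 10
Step 3: Water = 120.0 mm

120.0


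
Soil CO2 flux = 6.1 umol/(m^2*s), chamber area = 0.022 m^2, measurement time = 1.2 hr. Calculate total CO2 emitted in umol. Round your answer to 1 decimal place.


Step 1: Convert time to seconds: 1.2 hr * 3600 = 4320.0 s
Step 2: Total = flux * area * time_s
Step 3: Total = 6.1 * 0.022 * 4320.0
Step 4: Total = 579.7 umol

579.7


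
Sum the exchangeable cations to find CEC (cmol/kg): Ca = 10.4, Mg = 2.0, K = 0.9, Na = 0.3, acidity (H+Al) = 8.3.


Step 1: CEC = Ca + Mg + K + Na + (H+Al)
Step 2: CEC = 10.4 + 2.0 + 0.9 + 0.3 + 8.3
Step 3: CEC = 21.9 cmol/kg

21.9


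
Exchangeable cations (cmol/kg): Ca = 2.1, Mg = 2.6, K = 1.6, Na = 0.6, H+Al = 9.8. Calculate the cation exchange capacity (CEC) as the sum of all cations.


Step 1: CEC = Ca + Mg + K + Na + (H+Al)
Step 2: CEC = 2.1 + 2.6 + 1.6 + 0.6 + 9.8
Step 3: CEC = 16.7 cmol/kg

16.7


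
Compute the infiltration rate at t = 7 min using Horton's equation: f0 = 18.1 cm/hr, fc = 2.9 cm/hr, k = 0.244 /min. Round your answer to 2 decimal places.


Step 1: f = fc + (f0 - fc) * exp(-k * t)
Step 2: exp(-0.244 * 7) = 0.181228
Step 3: f = 2.9 + (18.1 - 2.9) * 0.181228
Step 4: f = 2.9 + 15.2 * 0.181228
Step 5: f = 5.65 cm/hr

5.65


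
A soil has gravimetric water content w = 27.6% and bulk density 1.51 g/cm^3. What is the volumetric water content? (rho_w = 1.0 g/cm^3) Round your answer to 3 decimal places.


Step 1: theta = (w / 100) * BD / rho_w
Step 2: theta = (27.6 / 100) * 1.51 / 1.0
Step 3: theta = 0.276 * 1.51
Step 4: theta = 0.417

0.417


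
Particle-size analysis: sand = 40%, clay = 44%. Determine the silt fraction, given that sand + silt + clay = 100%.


Step 1: sand + silt + clay = 100%
Step 2: silt = 100 - sand - clay
Step 3: silt = 100 - 40 - 44
Step 4: silt = 16%

16


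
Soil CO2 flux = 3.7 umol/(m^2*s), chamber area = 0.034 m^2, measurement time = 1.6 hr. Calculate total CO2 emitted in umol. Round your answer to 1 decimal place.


Step 1: Convert time to seconds: 1.6 hr * 3600 = 5760.0 s
Step 2: Total = flux * area * time_s
Step 3: Total = 3.7 * 0.034 * 5760.0
Step 4: Total = 724.6 umol

724.6


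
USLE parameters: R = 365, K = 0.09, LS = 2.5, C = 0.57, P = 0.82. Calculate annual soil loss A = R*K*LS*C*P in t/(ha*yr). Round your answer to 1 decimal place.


Step 1: A = R * K * LS * C * P
Step 2: R * K = 365 * 0.09 = 32.85
Step 3: (R*K) * LS = 32.85 * 2.5 = 82.125
Step 4: * C * P = 82.125 * 0.57 * 0.82 = 38.4
Step 5: A = 38.4 t/(ha*yr)

38.4


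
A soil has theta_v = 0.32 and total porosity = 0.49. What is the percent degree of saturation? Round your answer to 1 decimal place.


Step 1: S = 100 * theta_v / n
Step 2: S = 100 * 0.32 / 0.49
Step 3: S = 65.3%

65.3


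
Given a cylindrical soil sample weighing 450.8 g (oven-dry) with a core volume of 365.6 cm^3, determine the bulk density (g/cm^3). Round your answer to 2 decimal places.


Step 1: Identify the formula: BD = dry mass / volume
Step 2: Substitute values: BD = 450.8 / 365.6
Step 3: BD = 1.23 g/cm^3

1.23


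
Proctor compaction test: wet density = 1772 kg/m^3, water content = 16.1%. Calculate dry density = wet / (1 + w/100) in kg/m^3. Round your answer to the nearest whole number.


Step 1: Dry density = wet density / (1 + w/100)
Step 2: Dry density = 1772 / (1 + 16.1/100)
Step 3: Dry density = 1772 / 1.161
Step 4: Dry density = 1526 kg/m^3

1526


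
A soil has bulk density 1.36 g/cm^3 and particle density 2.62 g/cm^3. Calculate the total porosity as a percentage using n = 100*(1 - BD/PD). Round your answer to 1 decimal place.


Step 1: Formula: n = 100 * (1 - BD / PD)
Step 2: n = 100 * (1 - 1.36 / 2.62)
Step 3: n = 100 * (1 - 0.51908)
Step 4: n = 48.1%

48.1


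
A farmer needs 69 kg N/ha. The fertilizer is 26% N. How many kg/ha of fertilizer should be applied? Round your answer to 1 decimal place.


Step 1: Fertilizer rate = target N / (N content / 100)
Step 2: Rate = 69 / (26 / 100)
Step 3: Rate = 69 / 0.26
Step 4: Rate = 265.4 kg/ha

265.4


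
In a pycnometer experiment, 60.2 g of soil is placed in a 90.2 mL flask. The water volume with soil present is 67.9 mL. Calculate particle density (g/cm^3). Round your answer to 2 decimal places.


Step 1: Volume of solids = flask volume - water volume with soil
Step 2: V_solids = 90.2 - 67.9 = 22.3 mL
Step 3: Particle density = mass / V_solids = 60.2 / 22.3 = 2.7 g/cm^3

2.7


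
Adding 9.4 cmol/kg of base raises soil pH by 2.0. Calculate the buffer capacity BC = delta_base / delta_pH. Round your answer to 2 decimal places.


Step 1: BC = change in base / change in pH
Step 2: BC = 9.4 / 2.0
Step 3: BC = 4.7 cmol/(kg*pH unit)

4.7


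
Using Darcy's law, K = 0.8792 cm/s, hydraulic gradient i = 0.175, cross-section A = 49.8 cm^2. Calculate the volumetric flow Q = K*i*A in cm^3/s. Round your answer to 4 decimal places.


Step 1: Apply Darcy's law: Q = K * i * A
Step 2: Q = 0.8792 * 0.175 * 49.8
Step 3: Q = 7.6622 cm^3/s

7.6622


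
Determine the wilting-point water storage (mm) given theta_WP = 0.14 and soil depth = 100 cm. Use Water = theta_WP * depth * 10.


Step 1: Water (mm) = theta_WP * depth * 10
Step 2: Water = 0.14 * 100 * 10
Step 3: Water = 140.0 mm

140.0


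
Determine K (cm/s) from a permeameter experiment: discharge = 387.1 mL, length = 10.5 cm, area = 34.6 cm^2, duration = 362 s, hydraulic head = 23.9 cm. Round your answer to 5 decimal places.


Step 1: K = Q * L / (A * t * h)
Step 2: Numerator = 387.1 * 10.5 = 4064.55
Step 3: Denominator = 34.6 * 362 * 23.9 = 299352.28
Step 4: K = 4064.55 / 299352.28 = 0.01358 cm/s

0.01358


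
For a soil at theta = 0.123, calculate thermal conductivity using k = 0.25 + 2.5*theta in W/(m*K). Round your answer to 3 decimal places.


Step 1: k = 0.25 + 2.5 * theta
Step 2: k = 0.25 + 2.5 * 0.123
Step 3: k = 0.25 + 0.308
Step 4: k = 0.558 W/(m*K)

0.558


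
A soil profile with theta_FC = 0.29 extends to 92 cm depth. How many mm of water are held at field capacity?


Step 1: Water (mm) = theta_FC * depth (cm) * 10
Step 2: Water = 0.29 * 92 * 10
Step 3: Water = 266.8 mm

266.8


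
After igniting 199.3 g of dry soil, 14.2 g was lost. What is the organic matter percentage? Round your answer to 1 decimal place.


Step 1: OM% = 100 * LOI / sample mass
Step 2: OM = 100 * 14.2 / 199.3
Step 3: OM = 7.1%

7.1


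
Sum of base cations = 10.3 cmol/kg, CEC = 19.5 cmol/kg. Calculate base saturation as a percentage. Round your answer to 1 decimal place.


Step 1: BS = 100 * (sum of bases) / CEC
Step 2: BS = 100 * 10.3 / 19.5
Step 3: BS = 52.8%

52.8


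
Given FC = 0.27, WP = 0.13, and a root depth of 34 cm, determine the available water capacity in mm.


Step 1: Available water = (FC - WP) * depth * 10
Step 2: AW = (0.27 - 0.13) * 34 * 10
Step 3: AW = 0.14 * 34 * 10
Step 4: AW = 47.6 mm

47.6


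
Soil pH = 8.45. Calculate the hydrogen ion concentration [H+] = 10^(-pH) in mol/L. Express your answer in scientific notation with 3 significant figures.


Step 1: [H+] = 10^(-pH)
Step 2: [H+] = 10^(-8.45)
Step 3: [H+] = 3.55e-09 mol/L

3.55e-09


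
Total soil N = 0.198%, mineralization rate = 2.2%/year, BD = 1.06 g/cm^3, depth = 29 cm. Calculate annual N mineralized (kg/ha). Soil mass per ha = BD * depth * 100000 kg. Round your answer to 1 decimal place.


Step 1: Soil mass per ha = BD * depth * 100000 = 1.06 * 29 * 100000 = 3074000 kg
Step 2: Total N pool = soil mass * N%/100 = 3074000 * 0.198/100 = 6086.52 kg/ha
Step 3: N mineralized = N pool * rate%/100 = 6086.52 * 2.2/100 = 133.9 kg/ha/yr

133.9


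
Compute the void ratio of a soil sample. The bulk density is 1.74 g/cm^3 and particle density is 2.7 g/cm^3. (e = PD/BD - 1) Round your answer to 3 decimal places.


Step 1: e = PD / BD - 1
Step 2: e = 2.7 / 1.74 - 1
Step 3: e = 1.55172 - 1
Step 4: e = 0.552

0.552


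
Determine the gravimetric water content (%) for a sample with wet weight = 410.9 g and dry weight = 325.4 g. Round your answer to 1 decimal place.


Step 1: Water mass = wet - dry = 410.9 - 325.4 = 85.5 g
Step 2: w = 100 * water mass / dry mass
Step 3: w = 100 * 85.5 / 325.4 = 26.3%

26.3


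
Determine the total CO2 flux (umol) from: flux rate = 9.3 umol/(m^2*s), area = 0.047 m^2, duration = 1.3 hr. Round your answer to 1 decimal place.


Step 1: Convert time to seconds: 1.3 hr * 3600 = 4680.0 s
Step 2: Total = flux * area * time_s
Step 3: Total = 9.3 * 0.047 * 4680.0
Step 4: Total = 2045.6 umol

2045.6


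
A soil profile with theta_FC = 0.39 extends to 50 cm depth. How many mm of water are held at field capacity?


Step 1: Water (mm) = theta_FC * depth (cm) * 10
Step 2: Water = 0.39 * 50 * 10
Step 3: Water = 195.0 mm

195.0


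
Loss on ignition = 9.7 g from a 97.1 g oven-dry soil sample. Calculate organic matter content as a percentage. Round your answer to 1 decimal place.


Step 1: OM% = 100 * LOI / sample mass
Step 2: OM = 100 * 9.7 / 97.1
Step 3: OM = 10.0%

10.0


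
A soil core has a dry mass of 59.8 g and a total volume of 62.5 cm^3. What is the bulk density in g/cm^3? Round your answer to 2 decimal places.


Step 1: Identify the formula: BD = dry mass / volume
Step 2: Substitute values: BD = 59.8 / 62.5
Step 3: BD = 0.96 g/cm^3

0.96


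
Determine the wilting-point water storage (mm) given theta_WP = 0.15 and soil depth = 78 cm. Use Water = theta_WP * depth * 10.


Step 1: Water (mm) = theta_WP * depth * 10
Step 2: Water = 0.15 * 78 * 10
Step 3: Water = 117.0 mm

117.0


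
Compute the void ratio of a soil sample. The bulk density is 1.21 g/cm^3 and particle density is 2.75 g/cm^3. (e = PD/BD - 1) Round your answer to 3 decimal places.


Step 1: e = PD / BD - 1
Step 2: e = 2.75 / 1.21 - 1
Step 3: e = 2.27273 - 1
Step 4: e = 1.273

1.273


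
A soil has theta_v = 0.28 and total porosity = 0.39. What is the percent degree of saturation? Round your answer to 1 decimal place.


Step 1: S = 100 * theta_v / n
Step 2: S = 100 * 0.28 / 0.39
Step 3: S = 71.8%

71.8


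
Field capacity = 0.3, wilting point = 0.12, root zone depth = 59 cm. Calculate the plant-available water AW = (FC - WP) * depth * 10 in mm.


Step 1: Available water = (FC - WP) * depth * 10
Step 2: AW = (0.3 - 0.12) * 59 * 10
Step 3: AW = 0.18 * 59 * 10
Step 4: AW = 106.2 mm

106.2


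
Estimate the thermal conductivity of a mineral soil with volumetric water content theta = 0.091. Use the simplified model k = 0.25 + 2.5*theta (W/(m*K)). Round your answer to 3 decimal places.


Step 1: k = 0.25 + 2.5 * theta
Step 2: k = 0.25 + 2.5 * 0.091
Step 3: k = 0.25 + 0.228
Step 4: k = 0.478 W/(m*K)

0.478


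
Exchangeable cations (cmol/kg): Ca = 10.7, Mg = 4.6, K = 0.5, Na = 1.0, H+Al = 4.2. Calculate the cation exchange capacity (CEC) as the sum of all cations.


Step 1: CEC = Ca + Mg + K + Na + (H+Al)
Step 2: CEC = 10.7 + 4.6 + 0.5 + 1.0 + 4.2
Step 3: CEC = 21.0 cmol/kg

21.0


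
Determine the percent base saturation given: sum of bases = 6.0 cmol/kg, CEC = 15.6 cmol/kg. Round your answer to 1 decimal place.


Step 1: BS = 100 * (sum of bases) / CEC
Step 2: BS = 100 * 6.0 / 15.6
Step 3: BS = 38.5%

38.5


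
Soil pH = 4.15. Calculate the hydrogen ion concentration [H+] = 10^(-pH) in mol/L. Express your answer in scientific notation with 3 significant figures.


Step 1: [H+] = 10^(-pH)
Step 2: [H+] = 10^(-4.15)
Step 3: [H+] = 7.08e-05 mol/L

7.08e-05


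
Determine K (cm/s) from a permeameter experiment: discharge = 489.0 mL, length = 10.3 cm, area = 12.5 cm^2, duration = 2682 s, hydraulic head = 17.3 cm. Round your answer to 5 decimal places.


Step 1: K = Q * L / (A * t * h)
Step 2: Numerator = 489.0 * 10.3 = 5036.7
Step 3: Denominator = 12.5 * 2682 * 17.3 = 579982.5
Step 4: K = 5036.7 / 579982.5 = 0.00868 cm/s

0.00868


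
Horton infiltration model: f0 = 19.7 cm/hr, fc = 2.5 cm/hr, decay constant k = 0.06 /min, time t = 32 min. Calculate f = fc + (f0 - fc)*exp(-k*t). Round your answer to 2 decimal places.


Step 1: f = fc + (f0 - fc) * exp(-k * t)
Step 2: exp(-0.06 * 32) = 0.146607
Step 3: f = 2.5 + (19.7 - 2.5) * 0.146607
Step 4: f = 2.5 + 17.2 * 0.146607
Step 5: f = 5.02 cm/hr

5.02


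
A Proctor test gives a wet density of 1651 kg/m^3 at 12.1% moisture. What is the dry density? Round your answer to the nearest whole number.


Step 1: Dry density = wet density / (1 + w/100)
Step 2: Dry density = 1651 / (1 + 12.1/100)
Step 3: Dry density = 1651 / 1.121
Step 4: Dry density = 1473 kg/m^3

1473


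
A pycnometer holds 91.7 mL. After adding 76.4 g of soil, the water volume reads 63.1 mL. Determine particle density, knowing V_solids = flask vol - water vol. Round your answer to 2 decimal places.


Step 1: Volume of solids = flask volume - water volume with soil
Step 2: V_solids = 91.7 - 63.1 = 28.6 mL
Step 3: Particle density = mass / V_solids = 76.4 / 28.6 = 2.67 g/cm^3

2.67


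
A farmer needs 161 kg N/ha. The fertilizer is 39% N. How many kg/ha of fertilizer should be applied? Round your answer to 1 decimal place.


Step 1: Fertilizer rate = target N / (N content / 100)
Step 2: Rate = 161 / (39 / 100)
Step 3: Rate = 161 / 0.39
Step 4: Rate = 412.8 kg/ha

412.8


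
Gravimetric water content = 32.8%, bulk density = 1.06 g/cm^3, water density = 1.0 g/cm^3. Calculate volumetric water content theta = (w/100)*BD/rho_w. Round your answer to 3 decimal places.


Step 1: theta = (w / 100) * BD / rho_w
Step 2: theta = (32.8 / 100) * 1.06 / 1.0
Step 3: theta = 0.328 * 1.06
Step 4: theta = 0.348

0.348


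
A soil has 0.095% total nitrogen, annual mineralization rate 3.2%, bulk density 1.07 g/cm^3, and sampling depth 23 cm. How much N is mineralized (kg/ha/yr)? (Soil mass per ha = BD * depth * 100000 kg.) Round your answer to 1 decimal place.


Step 1: Soil mass per ha = BD * depth * 100000 = 1.07 * 23 * 100000 = 2461000 kg
Step 2: Total N pool = soil mass * N%/100 = 2461000 * 0.095/100 = 2337.95 kg/ha
Step 3: N mineralized = N pool * rate%/100 = 2337.95 * 3.2/100 = 74.8 kg/ha/yr

74.8


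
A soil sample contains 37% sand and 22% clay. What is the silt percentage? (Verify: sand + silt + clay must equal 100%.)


Step 1: sand + silt + clay = 100%
Step 2: silt = 100 - sand - clay
Step 3: silt = 100 - 37 - 22
Step 4: silt = 41%

41


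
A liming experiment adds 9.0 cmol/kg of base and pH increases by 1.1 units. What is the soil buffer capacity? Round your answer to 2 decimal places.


Step 1: BC = change in base / change in pH
Step 2: BC = 9.0 / 1.1
Step 3: BC = 8.18 cmol/(kg*pH unit)

8.18


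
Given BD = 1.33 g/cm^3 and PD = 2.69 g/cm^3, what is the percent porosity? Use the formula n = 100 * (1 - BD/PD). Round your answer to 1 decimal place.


Step 1: Formula: n = 100 * (1 - BD / PD)
Step 2: n = 100 * (1 - 1.33 / 2.69)
Step 3: n = 100 * (1 - 0.49442)
Step 4: n = 50.6%

50.6


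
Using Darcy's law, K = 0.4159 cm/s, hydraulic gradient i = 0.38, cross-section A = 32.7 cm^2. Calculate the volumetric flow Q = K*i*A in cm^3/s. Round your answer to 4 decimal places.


Step 1: Apply Darcy's law: Q = K * i * A
Step 2: Q = 0.4159 * 0.38 * 32.7
Step 3: Q = 5.168 cm^3/s

5.168


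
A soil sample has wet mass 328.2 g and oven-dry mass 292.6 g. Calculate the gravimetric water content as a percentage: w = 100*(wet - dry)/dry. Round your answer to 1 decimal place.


Step 1: Water mass = wet - dry = 328.2 - 292.6 = 35.6 g
Step 2: w = 100 * water mass / dry mass
Step 3: w = 100 * 35.6 / 292.6 = 12.2%

12.2


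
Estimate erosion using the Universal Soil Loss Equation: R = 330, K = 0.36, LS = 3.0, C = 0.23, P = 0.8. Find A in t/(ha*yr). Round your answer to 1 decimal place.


Step 1: A = R * K * LS * C * P
Step 2: R * K = 330 * 0.36 = 118.8
Step 3: (R*K) * LS = 118.8 * 3.0 = 356.4
Step 4: * C * P = 356.4 * 0.23 * 0.8 = 65.6
Step 5: A = 65.6 t/(ha*yr)

65.6


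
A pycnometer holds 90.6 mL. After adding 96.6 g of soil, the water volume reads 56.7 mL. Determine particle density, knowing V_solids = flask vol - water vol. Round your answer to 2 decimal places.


Step 1: Volume of solids = flask volume - water volume with soil
Step 2: V_solids = 90.6 - 56.7 = 33.9 mL
Step 3: Particle density = mass / V_solids = 96.6 / 33.9 = 2.85 g/cm^3

2.85


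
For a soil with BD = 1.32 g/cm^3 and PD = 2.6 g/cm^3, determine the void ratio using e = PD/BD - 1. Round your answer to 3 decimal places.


Step 1: e = PD / BD - 1
Step 2: e = 2.6 / 1.32 - 1
Step 3: e = 1.9697 - 1
Step 4: e = 0.97

0.97


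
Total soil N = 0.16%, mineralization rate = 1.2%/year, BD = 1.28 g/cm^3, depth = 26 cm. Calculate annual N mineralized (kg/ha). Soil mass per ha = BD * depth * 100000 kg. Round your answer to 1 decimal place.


Step 1: Soil mass per ha = BD * depth * 100000 = 1.28 * 26 * 100000 = 3328000 kg
Step 2: Total N pool = soil mass * N%/100 = 3328000 * 0.16/100 = 5324.8 kg/ha
Step 3: N mineralized = N pool * rate%/100 = 5324.8 * 1.2/100 = 63.9 kg/ha/yr

63.9


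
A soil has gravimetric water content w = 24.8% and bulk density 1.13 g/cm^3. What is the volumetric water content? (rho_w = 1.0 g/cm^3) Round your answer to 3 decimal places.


Step 1: theta = (w / 100) * BD / rho_w
Step 2: theta = (24.8 / 100) * 1.13 / 1.0
Step 3: theta = 0.248 * 1.13
Step 4: theta = 0.28

0.28


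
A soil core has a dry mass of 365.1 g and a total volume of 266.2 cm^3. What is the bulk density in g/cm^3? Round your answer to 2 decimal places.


Step 1: Identify the formula: BD = dry mass / volume
Step 2: Substitute values: BD = 365.1 / 266.2
Step 3: BD = 1.37 g/cm^3

1.37


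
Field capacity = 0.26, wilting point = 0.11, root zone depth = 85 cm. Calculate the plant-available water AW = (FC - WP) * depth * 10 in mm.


Step 1: Available water = (FC - WP) * depth * 10
Step 2: AW = (0.26 - 0.11) * 85 * 10
Step 3: AW = 0.15 * 85 * 10
Step 4: AW = 127.5 mm

127.5


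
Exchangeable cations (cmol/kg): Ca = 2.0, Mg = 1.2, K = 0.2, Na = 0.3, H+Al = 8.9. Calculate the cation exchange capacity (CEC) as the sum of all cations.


Step 1: CEC = Ca + Mg + K + Na + (H+Al)
Step 2: CEC = 2.0 + 1.2 + 0.2 + 0.3 + 8.9
Step 3: CEC = 12.6 cmol/kg

12.6


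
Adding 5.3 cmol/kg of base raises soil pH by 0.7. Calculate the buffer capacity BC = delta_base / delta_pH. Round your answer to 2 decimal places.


Step 1: BC = change in base / change in pH
Step 2: BC = 5.3 / 0.7
Step 3: BC = 7.57 cmol/(kg*pH unit)

7.57


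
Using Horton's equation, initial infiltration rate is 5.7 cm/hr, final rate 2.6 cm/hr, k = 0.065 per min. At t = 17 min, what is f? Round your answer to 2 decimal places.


Step 1: f = fc + (f0 - fc) * exp(-k * t)
Step 2: exp(-0.065 * 17) = 0.331211
Step 3: f = 2.6 + (5.7 - 2.6) * 0.331211
Step 4: f = 2.6 + 3.1 * 0.331211
Step 5: f = 3.63 cm/hr

3.63


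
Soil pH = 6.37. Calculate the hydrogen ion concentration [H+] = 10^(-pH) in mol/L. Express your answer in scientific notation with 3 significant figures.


Step 1: [H+] = 10^(-pH)
Step 2: [H+] = 10^(-6.37)
Step 3: [H+] = 4.27e-07 mol/L

4.27e-07


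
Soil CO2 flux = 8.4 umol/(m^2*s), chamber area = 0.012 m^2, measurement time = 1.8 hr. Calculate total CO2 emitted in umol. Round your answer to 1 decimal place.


Step 1: Convert time to seconds: 1.8 hr * 3600 = 6480.0 s
Step 2: Total = flux * area * time_s
Step 3: Total = 8.4 * 0.012 * 6480.0
Step 4: Total = 653.2 umol

653.2


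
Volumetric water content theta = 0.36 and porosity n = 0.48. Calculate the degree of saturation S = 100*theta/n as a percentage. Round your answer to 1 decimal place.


Step 1: S = 100 * theta_v / n
Step 2: S = 100 * 0.36 / 0.48
Step 3: S = 75.0%

75.0


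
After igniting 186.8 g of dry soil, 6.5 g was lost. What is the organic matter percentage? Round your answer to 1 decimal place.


Step 1: OM% = 100 * LOI / sample mass
Step 2: OM = 100 * 6.5 / 186.8
Step 3: OM = 3.5%

3.5


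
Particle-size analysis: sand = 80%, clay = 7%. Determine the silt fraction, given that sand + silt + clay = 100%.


Step 1: sand + silt + clay = 100%
Step 2: silt = 100 - sand - clay
Step 3: silt = 100 - 80 - 7
Step 4: silt = 13%

13


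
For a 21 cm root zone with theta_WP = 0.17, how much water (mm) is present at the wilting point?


Step 1: Water (mm) = theta_WP * depth * 10
Step 2: Water = 0.17 * 21 * 10
Step 3: Water = 35.7 mm

35.7


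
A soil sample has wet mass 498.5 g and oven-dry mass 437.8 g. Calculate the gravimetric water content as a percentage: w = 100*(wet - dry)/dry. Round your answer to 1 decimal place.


Step 1: Water mass = wet - dry = 498.5 - 437.8 = 60.7 g
Step 2: w = 100 * water mass / dry mass
Step 3: w = 100 * 60.7 / 437.8 = 13.9%

13.9


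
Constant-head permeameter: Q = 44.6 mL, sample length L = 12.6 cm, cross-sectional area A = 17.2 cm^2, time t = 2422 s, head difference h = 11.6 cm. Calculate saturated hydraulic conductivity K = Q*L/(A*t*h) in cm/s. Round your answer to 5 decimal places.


Step 1: K = Q * L / (A * t * h)
Step 2: Numerator = 44.6 * 12.6 = 561.96
Step 3: Denominator = 17.2 * 2422 * 11.6 = 483237.44
Step 4: K = 561.96 / 483237.44 = 0.00116 cm/s

0.00116


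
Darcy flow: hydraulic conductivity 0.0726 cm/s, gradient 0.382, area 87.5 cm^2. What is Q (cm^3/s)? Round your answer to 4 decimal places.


Step 1: Apply Darcy's law: Q = K * i * A
Step 2: Q = 0.0726 * 0.382 * 87.5
Step 3: Q = 2.4267 cm^3/s

2.4267


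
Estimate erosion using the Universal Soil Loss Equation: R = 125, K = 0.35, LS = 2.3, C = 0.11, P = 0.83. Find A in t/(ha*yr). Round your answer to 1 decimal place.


Step 1: A = R * K * LS * C * P
Step 2: R * K = 125 * 0.35 = 43.75
Step 3: (R*K) * LS = 43.75 * 2.3 = 100.625
Step 4: * C * P = 100.625 * 0.11 * 0.83 = 9.2
Step 5: A = 9.2 t/(ha*yr)

9.2


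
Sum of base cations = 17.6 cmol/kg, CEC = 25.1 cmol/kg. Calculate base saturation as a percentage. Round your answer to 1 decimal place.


Step 1: BS = 100 * (sum of bases) / CEC
Step 2: BS = 100 * 17.6 / 25.1
Step 3: BS = 70.1%

70.1


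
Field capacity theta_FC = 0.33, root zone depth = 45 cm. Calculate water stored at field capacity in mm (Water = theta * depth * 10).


Step 1: Water (mm) = theta_FC * depth (cm) * 10
Step 2: Water = 0.33 * 45 * 10
Step 3: Water = 148.5 mm

148.5


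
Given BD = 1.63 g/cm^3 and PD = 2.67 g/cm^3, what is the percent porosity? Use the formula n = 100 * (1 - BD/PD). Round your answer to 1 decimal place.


Step 1: Formula: n = 100 * (1 - BD / PD)
Step 2: n = 100 * (1 - 1.63 / 2.67)
Step 3: n = 100 * (1 - 0.61049)
Step 4: n = 39.0%

39.0


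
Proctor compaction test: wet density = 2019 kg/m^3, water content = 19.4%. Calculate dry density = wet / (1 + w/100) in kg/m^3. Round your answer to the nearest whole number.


Step 1: Dry density = wet density / (1 + w/100)
Step 2: Dry density = 2019 / (1 + 19.4/100)
Step 3: Dry density = 2019 / 1.194
Step 4: Dry density = 1691 kg/m^3

1691
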